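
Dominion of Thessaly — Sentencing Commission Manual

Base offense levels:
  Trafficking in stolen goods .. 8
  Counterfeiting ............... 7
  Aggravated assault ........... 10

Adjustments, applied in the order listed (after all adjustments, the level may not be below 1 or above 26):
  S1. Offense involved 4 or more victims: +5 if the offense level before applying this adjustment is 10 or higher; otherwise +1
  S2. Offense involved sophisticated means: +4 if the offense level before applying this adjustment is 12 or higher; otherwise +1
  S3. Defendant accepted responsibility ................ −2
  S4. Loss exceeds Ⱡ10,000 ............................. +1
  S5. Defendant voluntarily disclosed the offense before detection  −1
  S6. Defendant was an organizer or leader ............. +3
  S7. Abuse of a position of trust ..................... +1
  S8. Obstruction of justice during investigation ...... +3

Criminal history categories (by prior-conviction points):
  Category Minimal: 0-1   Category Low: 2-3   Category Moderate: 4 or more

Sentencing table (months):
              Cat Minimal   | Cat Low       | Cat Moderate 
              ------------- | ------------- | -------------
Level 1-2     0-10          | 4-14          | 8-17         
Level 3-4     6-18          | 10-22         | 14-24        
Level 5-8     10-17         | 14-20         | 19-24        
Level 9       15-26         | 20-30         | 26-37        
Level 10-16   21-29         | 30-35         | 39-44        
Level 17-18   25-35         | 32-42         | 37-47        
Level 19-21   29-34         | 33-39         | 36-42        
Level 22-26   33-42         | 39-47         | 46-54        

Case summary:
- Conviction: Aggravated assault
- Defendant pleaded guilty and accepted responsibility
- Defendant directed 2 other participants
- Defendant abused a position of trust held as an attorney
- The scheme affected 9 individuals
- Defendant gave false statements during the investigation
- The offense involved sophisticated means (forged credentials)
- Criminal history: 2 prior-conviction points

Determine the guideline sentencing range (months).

39-47 months

Base offense level for aggravated assault: 10.
S1 applies (level before this adjustment is 10 ≥ 10, so +5): 10 + 5 = 15.
S2 applies (level before this adjustment is 15 ≥ 12, so +4): 15 + 4 = 19.
S3 applies: 19 − 2 = 17.
S6 applies: 17 + 3 = 20.
S7 applies: 20 + 1 = 21.
S8 applies: 21 + 3 = 24.
Final offense level: 24.
Criminal history: 2 prior points → Category Low (2-3).
Level 24 falls in the 22-26 band.
Grid: Level 22-26 × Category Low = 39-47 months.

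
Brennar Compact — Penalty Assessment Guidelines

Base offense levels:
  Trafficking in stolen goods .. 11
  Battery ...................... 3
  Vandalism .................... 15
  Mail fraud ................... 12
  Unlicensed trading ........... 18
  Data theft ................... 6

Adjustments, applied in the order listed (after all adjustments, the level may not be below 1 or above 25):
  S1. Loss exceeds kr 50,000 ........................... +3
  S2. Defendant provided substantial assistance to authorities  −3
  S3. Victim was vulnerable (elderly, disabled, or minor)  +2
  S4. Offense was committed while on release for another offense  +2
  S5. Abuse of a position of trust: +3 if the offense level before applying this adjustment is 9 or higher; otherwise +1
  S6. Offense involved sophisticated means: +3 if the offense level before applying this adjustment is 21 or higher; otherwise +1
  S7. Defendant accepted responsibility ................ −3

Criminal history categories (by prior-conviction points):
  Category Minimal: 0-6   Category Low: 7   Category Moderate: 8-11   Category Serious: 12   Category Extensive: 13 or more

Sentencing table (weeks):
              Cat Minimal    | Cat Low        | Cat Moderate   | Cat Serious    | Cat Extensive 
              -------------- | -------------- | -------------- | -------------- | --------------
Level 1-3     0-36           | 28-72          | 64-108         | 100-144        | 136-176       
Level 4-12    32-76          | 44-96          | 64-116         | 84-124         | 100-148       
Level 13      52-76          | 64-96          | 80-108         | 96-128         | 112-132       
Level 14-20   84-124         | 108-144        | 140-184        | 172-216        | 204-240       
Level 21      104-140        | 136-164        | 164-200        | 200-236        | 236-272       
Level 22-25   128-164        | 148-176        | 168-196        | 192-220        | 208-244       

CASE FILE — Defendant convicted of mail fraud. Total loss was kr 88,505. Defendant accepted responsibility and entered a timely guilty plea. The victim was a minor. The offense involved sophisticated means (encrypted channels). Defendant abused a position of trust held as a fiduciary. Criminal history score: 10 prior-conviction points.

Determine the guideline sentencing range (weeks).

Base offense level for mail fraud: 12.
S1 applies: 12 + 3 = 15.
S2 does not apply.
S3 applies: 15 + 2 = 17.
S4 does not apply.
S5 applies (level before this adjustment is 17 ≥ 9, so +3): 17 + 3 = 20.
S6 applies (level before this adjustment is 20 < 21, so +1): 20 + 1 = 21.
S7 applies: 21 − 3 = 18.
Final offense level: 18.
Criminal history: 10 prior points → Category Moderate (8-11).
Level 18 falls in the 14-20 band.
Grid: Level 14-20 × Category Moderate = 140-184 weeks.

140-184 weeks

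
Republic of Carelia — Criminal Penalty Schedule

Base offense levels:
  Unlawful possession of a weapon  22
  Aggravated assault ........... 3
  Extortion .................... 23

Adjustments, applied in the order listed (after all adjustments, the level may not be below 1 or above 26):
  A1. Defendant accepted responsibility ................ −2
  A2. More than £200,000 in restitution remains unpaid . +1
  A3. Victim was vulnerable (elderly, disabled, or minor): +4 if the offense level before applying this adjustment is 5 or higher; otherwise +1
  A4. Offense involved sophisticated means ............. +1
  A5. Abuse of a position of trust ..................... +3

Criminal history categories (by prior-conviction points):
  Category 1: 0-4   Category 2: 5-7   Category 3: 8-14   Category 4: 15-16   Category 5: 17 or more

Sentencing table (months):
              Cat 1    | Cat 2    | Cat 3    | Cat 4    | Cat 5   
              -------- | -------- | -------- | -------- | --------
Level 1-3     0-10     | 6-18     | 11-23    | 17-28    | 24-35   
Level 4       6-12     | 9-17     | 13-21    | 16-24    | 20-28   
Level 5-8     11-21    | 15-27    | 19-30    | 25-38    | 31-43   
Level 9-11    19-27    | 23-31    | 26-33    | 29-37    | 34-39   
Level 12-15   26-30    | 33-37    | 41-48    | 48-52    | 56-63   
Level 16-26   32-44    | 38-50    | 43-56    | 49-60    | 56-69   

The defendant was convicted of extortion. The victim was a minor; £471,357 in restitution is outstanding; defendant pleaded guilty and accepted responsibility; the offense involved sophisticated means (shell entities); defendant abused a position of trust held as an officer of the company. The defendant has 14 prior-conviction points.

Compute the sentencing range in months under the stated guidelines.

Base offense level for extortion: 23.
A1 applies: 23 − 2 = 21.
A2 applies: 21 + 1 = 22.
A3 applies (level before this adjustment is 22 ≥ 5, so +4): 22 + 4 = 26.
A4 applies: 26 + 1 = 27.
A5 applies: 27 + 3 = 30.
Level 30 exceeds the maximum of 26; capped at 26.
Final offense level: 26.
Criminal history: 14 prior points → Category 3 (8-14).
Level 26 falls in the 16-26 band.
Grid: Level 16-26 × Category 3 = 43-56 months.

43-56 months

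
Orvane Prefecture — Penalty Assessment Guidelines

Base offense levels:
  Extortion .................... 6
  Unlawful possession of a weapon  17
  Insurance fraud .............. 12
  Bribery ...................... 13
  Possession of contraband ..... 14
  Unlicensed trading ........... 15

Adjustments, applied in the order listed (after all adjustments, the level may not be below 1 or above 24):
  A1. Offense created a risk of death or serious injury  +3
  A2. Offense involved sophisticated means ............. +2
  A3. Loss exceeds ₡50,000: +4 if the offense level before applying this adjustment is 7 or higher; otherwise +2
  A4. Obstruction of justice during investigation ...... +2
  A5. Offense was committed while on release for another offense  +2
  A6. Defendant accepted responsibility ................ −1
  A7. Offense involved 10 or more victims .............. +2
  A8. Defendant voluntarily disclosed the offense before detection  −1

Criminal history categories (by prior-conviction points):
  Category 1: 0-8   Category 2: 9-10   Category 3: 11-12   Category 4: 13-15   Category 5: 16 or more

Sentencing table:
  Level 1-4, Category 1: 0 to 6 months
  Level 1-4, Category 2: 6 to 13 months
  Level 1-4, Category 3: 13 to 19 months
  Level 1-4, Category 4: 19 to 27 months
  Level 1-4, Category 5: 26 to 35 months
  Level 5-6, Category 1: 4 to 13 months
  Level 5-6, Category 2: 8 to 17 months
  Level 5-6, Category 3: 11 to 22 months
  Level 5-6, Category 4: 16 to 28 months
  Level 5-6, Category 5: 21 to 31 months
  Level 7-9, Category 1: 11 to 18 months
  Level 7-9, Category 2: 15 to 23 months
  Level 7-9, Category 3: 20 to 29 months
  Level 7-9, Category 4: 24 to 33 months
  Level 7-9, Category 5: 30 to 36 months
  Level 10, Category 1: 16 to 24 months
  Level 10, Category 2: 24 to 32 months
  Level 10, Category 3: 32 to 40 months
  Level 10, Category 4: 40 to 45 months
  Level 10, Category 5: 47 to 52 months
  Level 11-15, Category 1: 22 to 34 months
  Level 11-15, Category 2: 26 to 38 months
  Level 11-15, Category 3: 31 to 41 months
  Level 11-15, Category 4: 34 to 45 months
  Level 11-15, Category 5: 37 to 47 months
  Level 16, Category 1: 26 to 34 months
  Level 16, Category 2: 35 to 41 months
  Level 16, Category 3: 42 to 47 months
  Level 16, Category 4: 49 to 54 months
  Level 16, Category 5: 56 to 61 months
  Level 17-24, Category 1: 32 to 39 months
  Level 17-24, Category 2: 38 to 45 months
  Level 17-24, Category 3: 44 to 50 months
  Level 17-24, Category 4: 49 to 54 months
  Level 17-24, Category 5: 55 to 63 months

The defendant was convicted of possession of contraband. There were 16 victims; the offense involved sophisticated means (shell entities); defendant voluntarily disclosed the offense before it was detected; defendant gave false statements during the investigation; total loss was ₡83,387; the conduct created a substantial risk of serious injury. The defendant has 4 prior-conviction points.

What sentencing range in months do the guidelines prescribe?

32-39 months

Base offense level for possession of contraband: 14.
A1 applies: 14 + 3 = 17.
A2 applies: 17 + 2 = 19.
A3 applies (level before this adjustment is 19 ≥ 7, so +4): 19 + 4 = 23.
A4 applies: 23 + 2 = 25.
A6 does not apply.
A7 applies: 25 + 2 = 27.
A8 applies: 27 − 1 = 26.
Level 26 exceeds the maximum of 24; capped at 24.
Final offense level: 24.
Criminal history: 4 prior points → Category 1 (0-8).
Level 24 falls in the 17-24 band.
Grid: Level 17-24 × Category 1 = 32-39 months.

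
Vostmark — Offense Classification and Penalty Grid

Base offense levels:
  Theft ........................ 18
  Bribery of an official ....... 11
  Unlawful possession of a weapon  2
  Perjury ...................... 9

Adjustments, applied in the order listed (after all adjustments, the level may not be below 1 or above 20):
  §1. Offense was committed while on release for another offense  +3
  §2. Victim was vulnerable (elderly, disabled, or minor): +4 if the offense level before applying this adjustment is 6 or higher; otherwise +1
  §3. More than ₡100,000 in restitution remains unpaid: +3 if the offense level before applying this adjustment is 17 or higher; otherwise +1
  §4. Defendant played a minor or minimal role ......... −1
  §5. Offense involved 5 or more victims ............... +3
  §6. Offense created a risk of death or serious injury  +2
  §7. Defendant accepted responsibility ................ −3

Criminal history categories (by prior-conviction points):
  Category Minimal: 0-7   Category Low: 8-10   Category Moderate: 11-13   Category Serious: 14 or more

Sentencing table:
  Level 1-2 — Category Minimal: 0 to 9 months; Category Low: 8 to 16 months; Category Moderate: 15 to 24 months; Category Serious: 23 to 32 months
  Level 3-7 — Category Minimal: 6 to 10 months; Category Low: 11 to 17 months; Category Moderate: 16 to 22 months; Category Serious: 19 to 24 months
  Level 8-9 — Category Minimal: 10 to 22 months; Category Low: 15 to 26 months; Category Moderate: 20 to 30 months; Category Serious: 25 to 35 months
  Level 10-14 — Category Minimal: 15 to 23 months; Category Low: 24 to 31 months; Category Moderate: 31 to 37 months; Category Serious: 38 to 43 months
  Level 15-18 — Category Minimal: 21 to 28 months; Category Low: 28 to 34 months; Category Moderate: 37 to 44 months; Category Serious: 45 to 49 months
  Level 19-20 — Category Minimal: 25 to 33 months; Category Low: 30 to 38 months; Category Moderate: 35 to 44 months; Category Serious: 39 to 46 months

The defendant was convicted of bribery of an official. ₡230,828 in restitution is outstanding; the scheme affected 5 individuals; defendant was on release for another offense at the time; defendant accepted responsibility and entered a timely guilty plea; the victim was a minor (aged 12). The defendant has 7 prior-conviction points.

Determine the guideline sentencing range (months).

Base offense level for bribery of an official: 11.
§1 applies: 11 + 3 = 14.
§2 applies (level before this adjustment is 14 ≥ 6, so +4): 14 + 4 = 18.
§3 applies (level before this adjustment is 18 ≥ 17, so +3): 18 + 3 = 21.
§4 does not apply.
§5 applies: 21 + 3 = 24.
§7 applies: 24 − 3 = 21.
Level 21 exceeds the maximum of 20; capped at 20.
Final offense level: 20.
Criminal history: 7 prior points → Category Minimal (0-7).
Level 20 falls in the 19-20 band.
Grid: Level 19-20 × Category Minimal = 25-33 months.

25-33 months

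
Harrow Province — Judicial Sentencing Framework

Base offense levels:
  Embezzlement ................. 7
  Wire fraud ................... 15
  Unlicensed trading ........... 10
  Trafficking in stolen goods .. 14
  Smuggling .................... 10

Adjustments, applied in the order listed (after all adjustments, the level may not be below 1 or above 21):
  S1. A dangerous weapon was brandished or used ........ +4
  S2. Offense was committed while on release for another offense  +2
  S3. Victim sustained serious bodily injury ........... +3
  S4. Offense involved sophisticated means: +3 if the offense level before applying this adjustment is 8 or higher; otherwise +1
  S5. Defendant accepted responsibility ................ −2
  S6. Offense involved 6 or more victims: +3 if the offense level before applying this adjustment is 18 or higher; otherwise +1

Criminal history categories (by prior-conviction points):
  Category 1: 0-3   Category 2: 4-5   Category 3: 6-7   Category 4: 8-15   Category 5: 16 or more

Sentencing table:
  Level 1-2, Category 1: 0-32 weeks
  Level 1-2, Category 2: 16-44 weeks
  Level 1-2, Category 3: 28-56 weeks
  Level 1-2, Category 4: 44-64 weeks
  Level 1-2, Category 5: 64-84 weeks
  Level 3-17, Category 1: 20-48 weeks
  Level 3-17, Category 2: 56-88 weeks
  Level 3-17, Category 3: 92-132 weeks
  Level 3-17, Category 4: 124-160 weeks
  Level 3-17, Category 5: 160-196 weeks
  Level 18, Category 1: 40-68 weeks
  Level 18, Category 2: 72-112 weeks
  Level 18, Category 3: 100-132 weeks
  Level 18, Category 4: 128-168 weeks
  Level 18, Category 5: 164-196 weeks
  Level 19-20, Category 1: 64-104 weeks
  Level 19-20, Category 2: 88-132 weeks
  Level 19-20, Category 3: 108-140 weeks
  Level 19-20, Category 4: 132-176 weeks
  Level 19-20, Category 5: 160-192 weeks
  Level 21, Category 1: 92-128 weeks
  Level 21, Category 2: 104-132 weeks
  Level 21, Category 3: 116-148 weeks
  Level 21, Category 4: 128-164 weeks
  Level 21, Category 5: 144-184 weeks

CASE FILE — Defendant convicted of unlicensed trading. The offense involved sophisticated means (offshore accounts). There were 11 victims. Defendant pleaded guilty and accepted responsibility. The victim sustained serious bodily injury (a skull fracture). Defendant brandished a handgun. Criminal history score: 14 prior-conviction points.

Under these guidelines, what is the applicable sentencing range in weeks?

128-164 weeks

Base offense level for unlicensed trading: 10.
S1 applies: 10 + 4 = 14.
S3 applies: 14 + 3 = 17.
S4 applies (level before this adjustment is 17 ≥ 8, so +3): 17 + 3 = 20.
S5 applies: 20 − 2 = 18.
S6 applies (level before this adjustment is 18 ≥ 18, so +3): 18 + 3 = 21.
Final offense level: 21.
Criminal history: 14 prior points → Category 4 (8-15).
Level 21 falls in the 21 band.
Grid: Level 21 × Category 4 = 128-164 weeks.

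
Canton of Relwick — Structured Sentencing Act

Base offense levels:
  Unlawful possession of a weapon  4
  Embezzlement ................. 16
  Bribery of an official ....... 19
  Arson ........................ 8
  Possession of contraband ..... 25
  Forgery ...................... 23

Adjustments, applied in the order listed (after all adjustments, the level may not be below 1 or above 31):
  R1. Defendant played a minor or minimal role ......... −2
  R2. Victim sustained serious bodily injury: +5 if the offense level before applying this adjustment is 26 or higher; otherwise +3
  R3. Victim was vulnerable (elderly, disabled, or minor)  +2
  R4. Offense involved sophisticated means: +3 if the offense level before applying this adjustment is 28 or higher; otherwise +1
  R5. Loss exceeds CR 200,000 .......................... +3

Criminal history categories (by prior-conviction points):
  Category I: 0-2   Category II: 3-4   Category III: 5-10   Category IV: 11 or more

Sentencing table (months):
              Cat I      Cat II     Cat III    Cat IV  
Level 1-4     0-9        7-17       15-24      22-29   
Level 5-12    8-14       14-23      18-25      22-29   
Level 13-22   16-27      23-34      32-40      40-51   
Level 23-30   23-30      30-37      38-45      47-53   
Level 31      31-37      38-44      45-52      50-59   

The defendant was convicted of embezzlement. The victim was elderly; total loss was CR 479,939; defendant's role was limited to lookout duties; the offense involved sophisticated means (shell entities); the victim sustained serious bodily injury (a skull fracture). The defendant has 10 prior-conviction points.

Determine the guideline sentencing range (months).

Base offense level for embezzlement: 16.
R1 applies: 16 − 2 = 14.
R2 applies (level before this adjustment is 14 < 26, so +3): 14 + 3 = 17.
R3 applies: 17 + 2 = 19.
R4 applies (level before this adjustment is 19 < 28, so +1): 19 + 1 = 20.
R5 applies: 20 + 3 = 23.
Final offense level: 23.
Criminal history: 10 prior points → Category III (5-10).
Level 23 falls in the 23-30 band.
Grid: Level 23-30 × Category III = 38-45 months.

38-45 months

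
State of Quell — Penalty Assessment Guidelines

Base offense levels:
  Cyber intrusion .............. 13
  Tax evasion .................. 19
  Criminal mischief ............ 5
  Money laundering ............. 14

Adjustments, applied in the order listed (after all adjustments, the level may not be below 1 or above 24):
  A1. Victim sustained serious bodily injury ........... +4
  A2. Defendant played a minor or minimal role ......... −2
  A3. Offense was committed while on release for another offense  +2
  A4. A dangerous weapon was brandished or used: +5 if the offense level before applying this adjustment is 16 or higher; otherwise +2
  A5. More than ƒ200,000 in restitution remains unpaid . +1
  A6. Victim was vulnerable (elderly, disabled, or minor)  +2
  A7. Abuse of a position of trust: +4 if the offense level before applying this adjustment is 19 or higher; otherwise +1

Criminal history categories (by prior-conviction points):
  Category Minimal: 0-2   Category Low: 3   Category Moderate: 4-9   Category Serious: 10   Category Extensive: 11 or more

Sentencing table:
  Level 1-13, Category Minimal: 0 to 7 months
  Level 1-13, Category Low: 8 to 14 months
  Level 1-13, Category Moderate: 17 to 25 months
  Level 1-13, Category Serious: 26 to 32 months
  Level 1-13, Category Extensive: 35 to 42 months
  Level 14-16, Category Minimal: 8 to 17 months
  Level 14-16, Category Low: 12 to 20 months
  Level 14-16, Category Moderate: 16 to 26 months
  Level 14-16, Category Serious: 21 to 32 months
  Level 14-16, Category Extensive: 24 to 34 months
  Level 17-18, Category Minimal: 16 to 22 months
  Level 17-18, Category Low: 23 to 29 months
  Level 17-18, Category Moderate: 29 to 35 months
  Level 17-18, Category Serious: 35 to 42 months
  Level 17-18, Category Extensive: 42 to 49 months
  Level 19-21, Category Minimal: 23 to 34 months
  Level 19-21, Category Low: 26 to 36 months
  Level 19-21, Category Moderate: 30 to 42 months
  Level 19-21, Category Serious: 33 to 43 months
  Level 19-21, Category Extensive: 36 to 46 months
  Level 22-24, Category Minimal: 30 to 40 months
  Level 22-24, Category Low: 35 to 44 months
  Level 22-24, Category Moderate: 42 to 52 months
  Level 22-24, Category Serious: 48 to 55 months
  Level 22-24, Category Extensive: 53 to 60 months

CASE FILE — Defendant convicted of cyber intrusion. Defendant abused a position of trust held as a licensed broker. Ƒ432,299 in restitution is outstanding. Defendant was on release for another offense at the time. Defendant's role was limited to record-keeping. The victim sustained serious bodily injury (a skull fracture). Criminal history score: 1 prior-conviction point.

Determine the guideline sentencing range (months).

23-34 months

Base offense level for cyber intrusion: 13.
A1 applies: 13 + 4 = 17.
A2 applies: 17 − 2 = 15.
A3 applies: 15 + 2 = 17.
A4 does not apply.
A5 applies: 17 + 1 = 18.
A7 applies (level before this adjustment is 18 < 19, so +1): 18 + 1 = 19.
Final offense level: 19.
Criminal history: 1 prior point → Category Minimal (0-2).
Level 19 falls in the 19-21 band.
Grid: Level 19-21 × Category Minimal = 23-34 months.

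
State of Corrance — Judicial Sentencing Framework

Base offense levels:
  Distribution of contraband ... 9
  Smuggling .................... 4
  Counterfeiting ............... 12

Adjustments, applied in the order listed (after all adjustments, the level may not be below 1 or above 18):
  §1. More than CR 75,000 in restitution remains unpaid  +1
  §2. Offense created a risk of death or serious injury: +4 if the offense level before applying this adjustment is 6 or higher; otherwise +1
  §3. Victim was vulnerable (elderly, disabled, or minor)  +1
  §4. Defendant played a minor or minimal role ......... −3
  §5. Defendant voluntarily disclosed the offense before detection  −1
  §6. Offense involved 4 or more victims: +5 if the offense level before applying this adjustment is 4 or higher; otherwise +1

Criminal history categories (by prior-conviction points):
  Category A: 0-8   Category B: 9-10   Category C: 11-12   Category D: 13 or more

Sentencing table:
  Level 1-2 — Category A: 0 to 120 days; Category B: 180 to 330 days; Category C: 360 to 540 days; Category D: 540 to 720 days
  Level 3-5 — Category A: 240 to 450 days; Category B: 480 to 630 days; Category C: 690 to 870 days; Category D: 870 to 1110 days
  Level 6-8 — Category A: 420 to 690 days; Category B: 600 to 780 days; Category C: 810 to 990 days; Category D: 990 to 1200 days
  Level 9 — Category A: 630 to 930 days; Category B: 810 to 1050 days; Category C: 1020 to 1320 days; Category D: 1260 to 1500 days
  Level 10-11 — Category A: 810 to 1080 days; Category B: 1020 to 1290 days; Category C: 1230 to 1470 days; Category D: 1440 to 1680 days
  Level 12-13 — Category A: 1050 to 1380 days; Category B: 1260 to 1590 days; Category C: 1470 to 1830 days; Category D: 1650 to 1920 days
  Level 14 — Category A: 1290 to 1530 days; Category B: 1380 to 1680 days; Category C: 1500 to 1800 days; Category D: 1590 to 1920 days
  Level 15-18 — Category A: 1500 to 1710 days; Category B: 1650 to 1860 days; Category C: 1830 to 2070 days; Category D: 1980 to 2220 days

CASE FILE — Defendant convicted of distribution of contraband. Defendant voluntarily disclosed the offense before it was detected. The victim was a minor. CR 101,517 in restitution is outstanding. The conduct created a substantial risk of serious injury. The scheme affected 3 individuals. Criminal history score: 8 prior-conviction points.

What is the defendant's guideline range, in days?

Base offense level for distribution of contraband: 9.
§1 applies: 9 + 1 = 10.
§2 applies (level before this adjustment is 10 ≥ 6, so +4): 10 + 4 = 14.
§3 applies: 14 + 1 = 15.
§5 applies: 15 − 1 = 14.
§6 does not apply.
Final offense level: 14.
Criminal history: 8 prior points → Category A (0-8).
Level 14 falls in the 14 band.
Grid: Level 14 × Category A = 1290-1530 days.

1290-1530 days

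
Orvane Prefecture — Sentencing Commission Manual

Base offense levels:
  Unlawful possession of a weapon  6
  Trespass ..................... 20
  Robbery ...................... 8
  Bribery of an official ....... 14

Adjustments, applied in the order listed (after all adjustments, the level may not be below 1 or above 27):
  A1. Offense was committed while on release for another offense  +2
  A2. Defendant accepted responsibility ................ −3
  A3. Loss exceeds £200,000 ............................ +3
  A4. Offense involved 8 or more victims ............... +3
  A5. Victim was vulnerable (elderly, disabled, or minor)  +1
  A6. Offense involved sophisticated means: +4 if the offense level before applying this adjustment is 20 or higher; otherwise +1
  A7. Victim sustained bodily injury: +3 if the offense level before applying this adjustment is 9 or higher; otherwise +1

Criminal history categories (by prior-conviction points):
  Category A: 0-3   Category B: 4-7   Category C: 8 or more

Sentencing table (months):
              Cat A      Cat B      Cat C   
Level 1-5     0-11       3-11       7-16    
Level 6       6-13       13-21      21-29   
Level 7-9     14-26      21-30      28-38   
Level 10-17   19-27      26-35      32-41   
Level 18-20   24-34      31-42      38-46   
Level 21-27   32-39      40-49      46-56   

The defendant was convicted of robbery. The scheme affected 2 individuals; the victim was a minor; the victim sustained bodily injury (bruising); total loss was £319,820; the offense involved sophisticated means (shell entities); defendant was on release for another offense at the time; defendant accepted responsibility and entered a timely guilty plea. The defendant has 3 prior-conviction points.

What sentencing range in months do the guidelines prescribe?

Base offense level for robbery: 8.
A1 applies: 8 + 2 = 10.
A2 applies: 10 − 3 = 7.
A3 applies: 7 + 3 = 10.
A5 applies: 10 + 1 = 11.
A6 applies (level before this adjustment is 11 < 20, so +1): 11 + 1 = 12.
A7 applies (level before this adjustment is 12 ≥ 9, so +3): 12 + 3 = 15.
Final offense level: 15.
Criminal history: 3 prior points → Category A (0-3).
Level 15 falls in the 10-17 band.
Grid: Level 10-17 × Category A = 19-27 months.

19-27 months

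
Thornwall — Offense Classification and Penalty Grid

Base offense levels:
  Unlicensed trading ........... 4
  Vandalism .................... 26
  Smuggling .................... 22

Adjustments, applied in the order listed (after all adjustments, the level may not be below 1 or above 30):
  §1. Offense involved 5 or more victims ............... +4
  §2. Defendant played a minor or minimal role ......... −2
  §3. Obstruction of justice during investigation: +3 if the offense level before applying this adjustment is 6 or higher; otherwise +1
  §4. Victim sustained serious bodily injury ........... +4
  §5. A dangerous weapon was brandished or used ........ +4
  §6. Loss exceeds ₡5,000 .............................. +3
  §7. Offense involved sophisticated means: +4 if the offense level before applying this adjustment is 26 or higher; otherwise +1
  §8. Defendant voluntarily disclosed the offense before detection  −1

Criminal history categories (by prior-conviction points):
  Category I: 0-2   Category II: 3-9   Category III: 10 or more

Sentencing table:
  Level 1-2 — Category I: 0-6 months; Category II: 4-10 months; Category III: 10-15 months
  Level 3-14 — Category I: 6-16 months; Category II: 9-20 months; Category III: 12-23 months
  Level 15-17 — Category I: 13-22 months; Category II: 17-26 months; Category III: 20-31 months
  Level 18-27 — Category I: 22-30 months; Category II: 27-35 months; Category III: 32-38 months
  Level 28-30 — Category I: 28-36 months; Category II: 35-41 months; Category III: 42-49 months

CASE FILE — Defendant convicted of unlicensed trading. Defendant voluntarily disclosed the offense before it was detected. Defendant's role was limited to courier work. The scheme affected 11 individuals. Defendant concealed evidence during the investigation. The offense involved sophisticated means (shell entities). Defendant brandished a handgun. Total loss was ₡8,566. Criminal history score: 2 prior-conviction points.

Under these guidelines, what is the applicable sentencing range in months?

Base offense level for unlicensed trading: 4.
§1 applies: 4 + 4 = 8.
§2 applies: 8 − 2 = 6.
§3 applies (level before this adjustment is 6 ≥ 6, so +3): 6 + 3 = 9.
§4 does not apply.
§5 applies: 9 + 4 = 13.
§6 applies: 13 + 3 = 16.
§7 applies (level before this adjustment is 16 < 26, so +1): 16 + 1 = 17.
§8 applies: 17 − 1 = 16.
Final offense level: 16.
Criminal history: 2 prior points → Category I (0-2).
Level 16 falls in the 15-17 band.
Grid: Level 15-17 × Category I = 13-22 months.

13-22 months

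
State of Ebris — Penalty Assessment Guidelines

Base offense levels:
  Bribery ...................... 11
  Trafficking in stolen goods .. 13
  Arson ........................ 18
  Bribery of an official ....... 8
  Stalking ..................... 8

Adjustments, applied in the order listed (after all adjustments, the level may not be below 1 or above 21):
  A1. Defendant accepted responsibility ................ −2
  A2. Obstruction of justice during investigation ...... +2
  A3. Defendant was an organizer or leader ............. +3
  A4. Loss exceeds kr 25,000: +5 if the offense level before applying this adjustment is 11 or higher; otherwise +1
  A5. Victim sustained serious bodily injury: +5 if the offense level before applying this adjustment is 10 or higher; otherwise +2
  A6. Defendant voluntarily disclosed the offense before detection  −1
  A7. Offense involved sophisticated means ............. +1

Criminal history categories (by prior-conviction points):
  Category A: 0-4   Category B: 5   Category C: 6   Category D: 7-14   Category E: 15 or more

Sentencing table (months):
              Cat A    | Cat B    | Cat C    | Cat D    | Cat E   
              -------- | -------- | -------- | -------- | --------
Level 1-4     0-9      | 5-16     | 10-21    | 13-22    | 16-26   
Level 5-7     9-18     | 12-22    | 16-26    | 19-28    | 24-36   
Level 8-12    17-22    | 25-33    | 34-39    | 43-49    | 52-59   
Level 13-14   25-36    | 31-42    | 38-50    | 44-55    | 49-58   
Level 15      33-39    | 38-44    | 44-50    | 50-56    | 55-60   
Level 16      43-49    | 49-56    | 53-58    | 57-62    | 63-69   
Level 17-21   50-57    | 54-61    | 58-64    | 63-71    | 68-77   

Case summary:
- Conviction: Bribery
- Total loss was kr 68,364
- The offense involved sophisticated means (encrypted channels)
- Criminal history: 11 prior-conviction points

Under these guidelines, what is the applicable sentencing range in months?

Base offense level for bribery: 11.
A1 does not apply.
A2 does not apply.
A3 does not apply.
A4 applies (level before this adjustment is 11 ≥ 11, so +5): 11 + 5 = 16.
A7 applies: 16 + 1 = 17.
Final offense level: 17.
Criminal history: 11 prior points → Category D (7-14).
Level 17 falls in the 17-21 band.
Grid: Level 17-21 × Category D = 63-71 months.

63-71 months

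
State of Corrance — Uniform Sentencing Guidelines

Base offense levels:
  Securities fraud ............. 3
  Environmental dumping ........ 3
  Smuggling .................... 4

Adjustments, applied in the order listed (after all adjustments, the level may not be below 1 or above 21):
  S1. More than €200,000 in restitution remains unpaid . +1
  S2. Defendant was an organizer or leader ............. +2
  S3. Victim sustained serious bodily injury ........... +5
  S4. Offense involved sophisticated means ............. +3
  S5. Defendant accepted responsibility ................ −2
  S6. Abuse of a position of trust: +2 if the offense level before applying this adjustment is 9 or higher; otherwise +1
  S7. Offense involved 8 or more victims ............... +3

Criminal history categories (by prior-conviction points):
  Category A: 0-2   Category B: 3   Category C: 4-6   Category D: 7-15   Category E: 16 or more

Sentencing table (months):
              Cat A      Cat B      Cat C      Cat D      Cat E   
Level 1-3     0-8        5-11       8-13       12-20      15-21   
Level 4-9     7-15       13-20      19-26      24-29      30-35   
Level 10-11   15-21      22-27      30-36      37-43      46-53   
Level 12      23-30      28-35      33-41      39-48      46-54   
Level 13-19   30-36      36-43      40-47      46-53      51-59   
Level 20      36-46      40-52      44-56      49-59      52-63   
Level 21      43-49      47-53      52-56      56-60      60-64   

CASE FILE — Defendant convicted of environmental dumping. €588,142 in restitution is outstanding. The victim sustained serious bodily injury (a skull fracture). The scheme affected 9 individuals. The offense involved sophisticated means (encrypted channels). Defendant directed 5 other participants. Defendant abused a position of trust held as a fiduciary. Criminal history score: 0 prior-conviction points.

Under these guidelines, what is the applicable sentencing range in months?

Base offense level for environmental dumping: 3.
S1 applies: 3 + 1 = 4.
S2 applies: 4 + 2 = 6.
S3 applies: 6 + 5 = 11.
S4 applies: 11 + 3 = 14.
S5 does not apply.
S6 applies (level before this adjustment is 14 ≥ 9, so +2): 14 + 2 = 16.
S7 applies: 16 + 3 = 19.
Final offense level: 19.
Criminal history: 0 prior points → Category A (0-2).
Level 19 falls in the 13-19 band.
Grid: Level 13-19 × Category A = 30-36 months.

30-36 months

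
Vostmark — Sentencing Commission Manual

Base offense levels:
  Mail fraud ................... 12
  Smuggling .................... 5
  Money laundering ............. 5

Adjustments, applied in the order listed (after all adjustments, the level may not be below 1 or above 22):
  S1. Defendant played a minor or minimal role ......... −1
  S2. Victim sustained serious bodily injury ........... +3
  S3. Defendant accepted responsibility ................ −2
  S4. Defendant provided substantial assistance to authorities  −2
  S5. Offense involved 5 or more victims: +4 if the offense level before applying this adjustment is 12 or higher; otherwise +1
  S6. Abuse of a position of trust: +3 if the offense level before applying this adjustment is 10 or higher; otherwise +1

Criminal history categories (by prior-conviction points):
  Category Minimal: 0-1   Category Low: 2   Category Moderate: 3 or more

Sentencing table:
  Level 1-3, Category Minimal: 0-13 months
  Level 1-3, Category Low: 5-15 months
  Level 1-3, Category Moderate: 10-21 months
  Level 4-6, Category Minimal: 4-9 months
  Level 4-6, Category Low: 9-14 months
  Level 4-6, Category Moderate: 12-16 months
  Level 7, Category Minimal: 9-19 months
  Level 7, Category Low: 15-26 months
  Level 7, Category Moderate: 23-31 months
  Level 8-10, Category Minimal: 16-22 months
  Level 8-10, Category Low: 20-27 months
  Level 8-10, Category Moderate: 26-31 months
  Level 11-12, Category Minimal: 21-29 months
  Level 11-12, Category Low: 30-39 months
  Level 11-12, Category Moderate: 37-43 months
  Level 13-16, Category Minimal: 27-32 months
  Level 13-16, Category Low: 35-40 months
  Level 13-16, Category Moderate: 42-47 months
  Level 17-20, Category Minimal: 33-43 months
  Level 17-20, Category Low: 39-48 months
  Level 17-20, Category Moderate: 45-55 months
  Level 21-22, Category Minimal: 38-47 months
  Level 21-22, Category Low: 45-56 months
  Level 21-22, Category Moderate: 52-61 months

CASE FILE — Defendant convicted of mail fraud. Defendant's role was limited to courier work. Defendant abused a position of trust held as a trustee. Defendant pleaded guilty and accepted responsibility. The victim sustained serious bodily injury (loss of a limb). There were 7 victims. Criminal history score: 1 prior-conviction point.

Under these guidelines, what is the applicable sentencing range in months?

33-43 months

Base offense level for mail fraud: 12.
S1 applies: 12 − 1 = 11.
S2 applies: 11 + 3 = 14.
S3 applies: 14 − 2 = 12.
S5 applies (level before this adjustment is 12 ≥ 12, so +4): 12 + 4 = 16.
S6 applies (level before this adjustment is 16 ≥ 10, so +3): 16 + 3 = 19.
Final offense level: 19.
Criminal history: 1 prior point → Category Minimal (0-1).
Level 19 falls in the 17-20 band.
Grid: Level 17-20 × Category Minimal = 33-43 months.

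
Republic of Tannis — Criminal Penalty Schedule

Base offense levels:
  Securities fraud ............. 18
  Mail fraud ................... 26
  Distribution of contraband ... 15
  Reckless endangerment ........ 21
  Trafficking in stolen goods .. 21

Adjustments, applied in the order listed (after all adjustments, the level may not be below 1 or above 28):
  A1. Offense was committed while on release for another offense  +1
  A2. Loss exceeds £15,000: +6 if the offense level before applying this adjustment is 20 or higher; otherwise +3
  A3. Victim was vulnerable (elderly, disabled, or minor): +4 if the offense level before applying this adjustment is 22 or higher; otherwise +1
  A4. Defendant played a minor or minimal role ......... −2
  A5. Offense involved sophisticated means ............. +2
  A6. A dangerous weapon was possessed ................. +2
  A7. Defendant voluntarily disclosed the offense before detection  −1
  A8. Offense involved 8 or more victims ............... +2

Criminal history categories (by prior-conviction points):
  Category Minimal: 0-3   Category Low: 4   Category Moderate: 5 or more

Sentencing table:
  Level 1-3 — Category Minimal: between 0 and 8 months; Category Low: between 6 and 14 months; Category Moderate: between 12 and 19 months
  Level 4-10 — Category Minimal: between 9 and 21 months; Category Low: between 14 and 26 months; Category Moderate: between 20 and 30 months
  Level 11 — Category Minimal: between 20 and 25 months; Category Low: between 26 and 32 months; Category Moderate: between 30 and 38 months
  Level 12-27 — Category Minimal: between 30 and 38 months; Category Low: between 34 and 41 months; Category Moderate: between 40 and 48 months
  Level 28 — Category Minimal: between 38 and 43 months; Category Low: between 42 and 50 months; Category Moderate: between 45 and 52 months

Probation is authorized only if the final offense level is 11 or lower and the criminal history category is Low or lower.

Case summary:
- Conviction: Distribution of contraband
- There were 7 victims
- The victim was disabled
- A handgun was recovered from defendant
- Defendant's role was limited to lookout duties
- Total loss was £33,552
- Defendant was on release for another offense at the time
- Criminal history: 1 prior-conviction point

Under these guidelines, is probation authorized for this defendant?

No

Base offense level for distribution of contraband: 15.
A1 applies: 15 + 1 = 16.
A2 applies (level before this adjustment is 16 < 20, so +3): 16 + 3 = 19.
A3 applies (level before this adjustment is 19 < 22, so +1): 19 + 1 = 20.
A4 applies: 20 − 2 = 18.
A5 does not apply.
A6 applies: 18 + 2 = 20.
A7 does not apply.
A8 does not apply.
Final offense level: 20.
Criminal history: 1 prior point → Category Minimal (0-3).
Level 20 falls in the 12-27 band.
Grid: Level 12-27 × Category Minimal = 30-38 months.
Probation check: level 20 > 11 and category Minimal ≤ Low → not eligible.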